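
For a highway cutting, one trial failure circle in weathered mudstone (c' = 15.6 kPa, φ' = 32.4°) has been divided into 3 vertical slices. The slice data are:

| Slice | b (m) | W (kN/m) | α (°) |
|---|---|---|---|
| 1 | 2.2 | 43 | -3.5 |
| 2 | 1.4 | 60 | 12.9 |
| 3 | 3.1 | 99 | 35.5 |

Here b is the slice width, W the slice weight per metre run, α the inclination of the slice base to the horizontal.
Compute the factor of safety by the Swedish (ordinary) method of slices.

FS = 3.39

Ordinary method of slices: FS = Σ[c'·Δl_i + (W_i cosα_i)·tanφ'] / Σ W_i sinα_i, with Δl_i = b_i / cosα_i.
Slice 1: Δl = 2.2/cos(-3.5°) = 2.204 m; N'_1 = 43·cos(-3.5°) = 42.9; c'Δl = 34.38; W sinα = -2.6
Slice 2: Δl = 1.4/cos12.9° = 1.436 m; N'_2 = 60·cos12.9° = 58.5; c'Δl = 22.41; W sinα = 13.4
Slice 3: Δl = 3.1/cos35.5° = 3.808 m; N'_3 = 99·cos35.5° = 80.6; c'Δl = 59.40; W sinα = 57.5
Σc'Δl = 116.2 kN/m; ΣN' = 182.0 kN/m; ΣW sinα = 68.3 kN/m
Resisting = 116.2 + 182.0·tan32.4° = 116.2 + 115.5 = 231.7 kN/m
FS = 231.7 / 68.3 = 3.394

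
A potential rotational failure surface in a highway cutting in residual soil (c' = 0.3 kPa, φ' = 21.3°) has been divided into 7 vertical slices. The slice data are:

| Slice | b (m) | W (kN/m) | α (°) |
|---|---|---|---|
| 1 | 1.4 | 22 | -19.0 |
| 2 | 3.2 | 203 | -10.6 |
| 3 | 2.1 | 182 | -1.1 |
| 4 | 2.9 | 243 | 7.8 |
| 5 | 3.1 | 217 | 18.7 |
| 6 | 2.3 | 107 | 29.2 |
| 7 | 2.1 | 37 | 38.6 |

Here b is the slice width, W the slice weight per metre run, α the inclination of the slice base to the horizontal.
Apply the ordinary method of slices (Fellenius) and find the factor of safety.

FS = 2.96

Ordinary method of slices: FS = Σ[c'·Δl_i + (W_i cosα_i)·tanφ'] / Σ W_i sinα_i, with Δl_i = b_i / cosα_i.
Slice 1: Δl = 1.4/cos(-19.0°) = 1.481 m; N'_1 = 22·cos(-19.0°) = 20.8; c'Δl = 0.44; W sinα = -7.2
Slice 2: Δl = 3.2/cos(-10.6°) = 3.256 m; N'_2 = 203·cos(-10.6°) = 199.5; c'Δl = 0.98; W sinα = -37.3
Slice 3: Δl = 2.1/cos(-1.1°) = 2.100 m; N'_3 = 182·cos(-1.1°) = 182.0; c'Δl = 0.63; W sinα = -3.5
Slice 4: Δl = 2.9/cos7.8° = 2.927 m; N'_4 = 243·cos7.8° = 240.8; c'Δl = 0.88; W sinα = 33.0
Slice 5: Δl = 3.1/cos18.7° = 3.273 m; N'_5 = 217·cos18.7° = 205.5; c'Δl = 0.98; W sinα = 69.6
Slice 6: Δl = 2.3/cos29.2° = 2.635 m; N'_6 = 107·cos29.2° = 93.4; c'Δl = 0.79; W sinα = 52.2
Slice 7: Δl = 2.1/cos38.6° = 2.687 m; N'_7 = 37·cos38.6° = 28.9; c'Δl = 0.81; W sinα = 23.1
Σc'Δl = 5.5 kN/m; ΣN' = 970.9 kN/m; ΣW sinα = 129.8 kN/m
Resisting = 5.5 + 970.9·tan21.3° = 5.5 + 378.5 = 384.1 kN/m
FS = 384.1 / 129.8 = 2.958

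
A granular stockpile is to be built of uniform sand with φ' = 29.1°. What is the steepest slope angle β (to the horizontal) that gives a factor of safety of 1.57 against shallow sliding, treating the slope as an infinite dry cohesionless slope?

For an infinite dry cohesionless slope FS = tanφ'/tanβ, so tanβ = tanφ' / FS.
tanβ = tan29.1° / 1.57 = 0.5566 / 1.57 = 0.3545
β = arctan(0.3545) = 19.52°

β = 19.5°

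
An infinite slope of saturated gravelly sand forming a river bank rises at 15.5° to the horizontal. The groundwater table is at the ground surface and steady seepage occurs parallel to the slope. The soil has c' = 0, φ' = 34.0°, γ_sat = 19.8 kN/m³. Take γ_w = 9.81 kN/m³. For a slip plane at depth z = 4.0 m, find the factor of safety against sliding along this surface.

With seepage parallel to the slope and the water table at the surface, the effective normal stress on the slip plane uses the buoyant unit weight γ' = γ_sat − γ_w while the driving shear stress uses γ_sat:
FS = [c' + γ' z cos²β tanφ'] / [γ_sat z sinβ cosβ]
(For c' = 0 this reduces to FS = (γ'/γ_sat)·tanφ'/tanβ.)
γ' = 19.8 − 9.81 = 9.99 kN/m³
Numerator = 0.0 + 9.99·4.0·cos²15.5°·tan34.0° = 0.0 + 9.99·4.0·0.9286·0.6745 = 25.028 kPa
Denominator = 19.8·4.0·sin15.5°·cos15.5° = 19.8·4.0·0.2672·0.9636 = 20.396 kPa
FS = 25.028 / 20.396 = 1.227

FS = 1.23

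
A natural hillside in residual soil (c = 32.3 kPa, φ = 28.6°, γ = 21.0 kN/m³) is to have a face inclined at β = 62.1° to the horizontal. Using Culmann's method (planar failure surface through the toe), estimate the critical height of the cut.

Culmann's analysis gives the critical failure plane at α_cr = (β + φ)/2 = (62.1 + 28.6)/2 = 45.4°, and the critical height
H_c = (4c/γ) · sinβ cosφ / [1 − cos(β − φ)]
    = (4·32.3/21.0) · sin62.1°·cos28.6° / [1 − cos(33.5°)]
    = 6.152 · 0.8838·0.8780 / [1 − 0.8339]
    = 6.152 · 0.7759 / 0.1661
    = 28.74 m

H_c = 28.74 m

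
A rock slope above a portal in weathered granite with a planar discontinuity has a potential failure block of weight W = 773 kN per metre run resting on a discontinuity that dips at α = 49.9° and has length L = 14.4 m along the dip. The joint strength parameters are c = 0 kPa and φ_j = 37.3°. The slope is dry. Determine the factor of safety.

Resolving the block weight along and normal to the plane and applying the Mohr–Coulomb strength on the joint:
N' = W cosα = 773·cos49.9° = 497.9 kN/m
Driving force T = W sinα = 773·sin49.9° = 591.3 kN/m
Resisting force R = c·L + N'·tanφ_j = 0·14.4 + 497.9·tan37.3° = 0.0 + 379.3 = 379.3 kN/m
FS = R / T = 379.3 / 591.3 = 0.641

FS = 0.64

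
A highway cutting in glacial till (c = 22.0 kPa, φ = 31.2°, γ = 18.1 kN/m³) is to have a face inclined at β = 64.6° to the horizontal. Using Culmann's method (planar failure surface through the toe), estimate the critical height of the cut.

H_c = 22.75 m

Culmann's analysis gives the critical failure plane at α_cr = (β + φ)/2 = (64.6 + 31.2)/2 = 47.9°, and the critical height
H_c = (4c/γ) · sinβ cosφ / [1 − cos(β − φ)]
    = (4·22.0/18.1) · sin64.6°·cos31.2° / [1 − cos(33.4°)]
    = 4.862 · 0.9033·0.8554 / [1 − 0.8348]
    = 4.862 · 0.7727 / 0.1652
    = 22.75 m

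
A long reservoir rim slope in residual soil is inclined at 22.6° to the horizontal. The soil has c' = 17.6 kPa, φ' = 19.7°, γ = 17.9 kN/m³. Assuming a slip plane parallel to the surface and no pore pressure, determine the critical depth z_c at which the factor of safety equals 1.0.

Setting FS = 1.00 in FS = [c' + γz cos²β tanφ'] / [γz sinβ cosβ] and solving for z:
z = c' / [γ cosβ (FS·sinβ − cosβ·tanφ')]
  = 17.6 / [17.9·cos22.6°·(1.00·sin22.6° − cos22.6°·tan19.7°)]
  = 17.6 / [17.9·0.9232·(1.00·0.3843 − 0.9232·0.3581)]
  = 17.6 / 0.8880 = 19.819 m

z_c = 19.82 m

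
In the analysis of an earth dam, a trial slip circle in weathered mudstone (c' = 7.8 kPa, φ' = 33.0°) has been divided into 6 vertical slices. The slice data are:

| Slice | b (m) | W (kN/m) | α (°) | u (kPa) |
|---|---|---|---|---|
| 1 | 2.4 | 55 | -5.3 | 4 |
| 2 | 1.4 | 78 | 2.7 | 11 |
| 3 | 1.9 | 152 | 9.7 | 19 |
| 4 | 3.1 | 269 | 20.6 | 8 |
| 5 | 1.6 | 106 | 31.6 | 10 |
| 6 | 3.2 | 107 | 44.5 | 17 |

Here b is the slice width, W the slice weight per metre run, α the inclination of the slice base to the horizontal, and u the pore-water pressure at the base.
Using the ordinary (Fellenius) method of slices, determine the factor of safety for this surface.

FS = 1.83

Ordinary method of slices: FS = Σ[c'·Δl_i + (W_i cosα_i − u_i·Δl_i)·tanφ'] / Σ W_i sinα_i, with Δl_i = b_i / cosα_i.
Slice 1: Δl = 2.4/cos(-5.3°) = 2.410 m; N'_1 = 55·cos(-5.3°) − 4·2.410 = 45.1; c'Δl = 18.80; W sinα = -5.1
Slice 2: Δl = 1.4/cos2.7° = 1.402 m; N'_2 = 78·cos2.7° − 11·1.402 = 62.5; c'Δl = 10.93; W sinα = 3.7
Slice 3: Δl = 1.9/cos9.7° = 1.928 m; N'_3 = 152·cos9.7° − 19·1.928 = 113.2; c'Δl = 15.03; W sinα = 25.6
Slice 4: Δl = 3.1/cos20.6° = 3.312 m; N'_4 = 269·cos20.6° − 8·3.312 = 225.3; c'Δl = 25.83; W sinα = 94.6
Slice 5: Δl = 1.6/cos31.6° = 1.879 m; N'_5 = 106·cos31.6° − 10·1.879 = 71.5; c'Δl = 14.65; W sinα = 55.5
Slice 6: Δl = 3.2/cos44.5° = 4.487 m; N'_6 = 107·cos44.5° − 17·4.487 = 0.0; c'Δl = 34.99; W sinα = 75.0
Σc'Δl = 120.2 kN/m; ΣN' = 517.7 kN/m; ΣW sinα = 249.4 kN/m
Resisting = 120.2 + 517.7·tan33.0° = 120.2 + 336.2 = 456.4 kN/m
FS = 456.4 / 249.4 = 1.830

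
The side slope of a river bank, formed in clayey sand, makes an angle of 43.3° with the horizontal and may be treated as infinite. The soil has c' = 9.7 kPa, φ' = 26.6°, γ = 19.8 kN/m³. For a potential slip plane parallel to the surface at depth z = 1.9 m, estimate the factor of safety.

For an infinite slope with a slip plane parallel to the surface (no pore pressure): FS = [c' + γz cos²β tanφ'] / [γz sinβ cosβ].
γz = 19.8·1.9 = 37.62 kN/m²
Numerator = 9.7 + 37.62·cos²43.3°·tan26.6° = 9.7 + 37.62·0.5297·0.5008 = 19.678 kPa
Denominator = 37.62·sin43.3°·cos43.3° = 37.62·0.6858·0.7278 = 18.777 kPa
FS = 19.678 / 18.777 = 1.048

FS = 1.05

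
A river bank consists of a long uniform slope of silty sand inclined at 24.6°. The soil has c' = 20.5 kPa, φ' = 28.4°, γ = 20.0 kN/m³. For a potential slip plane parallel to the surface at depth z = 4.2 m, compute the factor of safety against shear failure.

For an infinite slope with a slip plane parallel to the surface (no pore pressure): FS = [c' + γz cos²β tanφ'] / [γz sinβ cosβ].
γz = 20.0·4.2 = 84.00 kN/m²
Numerator = 20.5 + 84.00·cos²24.6°·tan28.4° = 20.5 + 84.00·0.8267·0.5407 = 58.048 kPa
Denominator = 84.00·sin24.6°·cos24.6° = 84.00·0.4163·0.9092 = 31.794 kPa
FS = 58.048 / 31.794 = 1.826

FS = 1.83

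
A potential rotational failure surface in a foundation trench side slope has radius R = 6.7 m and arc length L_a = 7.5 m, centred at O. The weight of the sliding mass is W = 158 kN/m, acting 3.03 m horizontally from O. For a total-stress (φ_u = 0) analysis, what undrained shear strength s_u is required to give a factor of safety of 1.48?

FS = s_u·L_a·R / (W·d), so s_u = FS·W·d / (L_a·R).
s_u = 1.48·158·3.03 / (7.50·6.7) = 708.5 / 50.25 = 14.10 kPa

s_u = 14.1 kPa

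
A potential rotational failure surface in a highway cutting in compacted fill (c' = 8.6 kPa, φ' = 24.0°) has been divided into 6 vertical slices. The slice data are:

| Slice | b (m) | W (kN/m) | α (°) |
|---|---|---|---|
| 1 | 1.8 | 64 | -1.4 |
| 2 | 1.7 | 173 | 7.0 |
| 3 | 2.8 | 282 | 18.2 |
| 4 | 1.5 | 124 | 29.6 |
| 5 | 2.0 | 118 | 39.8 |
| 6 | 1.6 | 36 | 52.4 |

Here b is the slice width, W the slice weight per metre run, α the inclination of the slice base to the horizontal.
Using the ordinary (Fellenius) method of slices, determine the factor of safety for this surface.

Ordinary method of slices: FS = Σ[c'·Δl_i + (W_i cosα_i)·tanφ'] / Σ W_i sinα_i, with Δl_i = b_i / cosα_i.
Slice 1: Δl = 1.8/cos(-1.4°) = 1.801 m; N'_1 = 64·cos(-1.4°) = 64.0; c'Δl = 15.48; W sinα = -1.6
Slice 2: Δl = 1.7/cos7.0° = 1.713 m; N'_2 = 173·cos7.0° = 171.7; c'Δl = 14.73; W sinα = 21.1
Slice 3: Δl = 2.8/cos18.2° = 2.947 m; N'_3 = 282·cos18.2° = 267.9; c'Δl = 25.35; W sinα = 88.1
Slice 4: Δl = 1.5/cos29.6° = 1.725 m; N'_4 = 124·cos29.6° = 107.8; c'Δl = 14.84; W sinα = 61.2
Slice 5: Δl = 2.0/cos39.8° = 2.603 m; N'_5 = 118·cos39.8° = 90.7; c'Δl = 22.39; W sinα = 75.5
Slice 6: Δl = 1.6/cos52.4° = 2.622 m; N'_6 = 36·cos52.4° = 22.0; c'Δl = 22.55; W sinα = 28.5
Σc'Δl = 115.3 kN/m; ΣN' = 724.0 kN/m; ΣW sinα = 272.9 kN/m
Resisting = 115.3 + 724.0·tan24.0° = 115.3 + 322.4 = 437.7 kN/m
FS = 437.7 / 272.9 = 1.604

FS = 1.60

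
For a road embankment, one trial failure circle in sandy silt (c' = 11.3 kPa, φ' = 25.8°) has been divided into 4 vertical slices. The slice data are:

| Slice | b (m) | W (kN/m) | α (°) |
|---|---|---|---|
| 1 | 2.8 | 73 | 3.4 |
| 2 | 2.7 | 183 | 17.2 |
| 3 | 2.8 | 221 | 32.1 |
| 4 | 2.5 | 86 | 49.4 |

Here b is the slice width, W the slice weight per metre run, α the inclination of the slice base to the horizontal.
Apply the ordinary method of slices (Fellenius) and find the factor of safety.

FS = 1.58

Ordinary method of slices: FS = Σ[c'·Δl_i + (W_i cosα_i)·tanφ'] / Σ W_i sinα_i, with Δl_i = b_i / cosα_i.
Slice 1: Δl = 2.8/cos3.4° = 2.805 m; N'_1 = 73·cos3.4° = 72.9; c'Δl = 31.70; W sinα = 4.3
Slice 2: Δl = 2.7/cos17.2° = 2.826 m; N'_2 = 183·cos17.2° = 174.8; c'Δl = 31.94; W sinα = 54.1
Slice 3: Δl = 2.8/cos32.1° = 3.305 m; N'_3 = 221·cos32.1° = 187.2; c'Δl = 37.35; W sinα = 117.4
Slice 4: Δl = 2.5/cos49.4° = 3.842 m; N'_4 = 86·cos49.4° = 56.0; c'Δl = 43.41; W sinα = 65.3
Σc'Δl = 144.4 kN/m; ΣN' = 490.9 kN/m; ΣW sinα = 241.2 kN/m
Resisting = 144.4 + 490.9·tan25.8° = 144.4 + 237.3 = 381.7 kN/m
FS = 381.7 / 241.2 = 1.583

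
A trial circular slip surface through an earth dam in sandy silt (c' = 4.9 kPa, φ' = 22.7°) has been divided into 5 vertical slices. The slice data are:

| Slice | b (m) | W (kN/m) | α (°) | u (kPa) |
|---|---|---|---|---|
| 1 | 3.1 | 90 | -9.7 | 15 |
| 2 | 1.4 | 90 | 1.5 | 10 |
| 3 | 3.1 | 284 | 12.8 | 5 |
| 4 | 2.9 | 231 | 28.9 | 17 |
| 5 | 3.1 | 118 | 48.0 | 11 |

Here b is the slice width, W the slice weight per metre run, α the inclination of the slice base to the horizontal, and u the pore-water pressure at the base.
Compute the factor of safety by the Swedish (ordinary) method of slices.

FS = 1.23

Ordinary method of slices: FS = Σ[c'·Δl_i + (W_i cosα_i − u_i·Δl_i)·tanφ'] / Σ W_i sinα_i, with Δl_i = b_i / cosα_i.
Slice 1: Δl = 3.1/cos(-9.7°) = 3.145 m; N'_1 = 90·cos(-9.7°) − 15·3.145 = 41.5; c'Δl = 15.41; W sinα = -15.2
Slice 2: Δl = 1.4/cos1.5° = 1.400 m; N'_2 = 90·cos1.5° − 10·1.400 = 76.0; c'Δl = 6.86; W sinα = 2.4
Slice 3: Δl = 3.1/cos12.8° = 3.179 m; N'_3 = 284·cos12.8° − 5·3.179 = 261.0; c'Δl = 15.58; W sinα = 62.9
Slice 4: Δl = 2.9/cos28.9° = 3.313 m; N'_4 = 231·cos28.9° − 17·3.313 = 145.9; c'Δl = 16.23; W sinα = 111.6
Slice 5: Δl = 3.1/cos48.0° = 4.633 m; N'_5 = 118·cos48.0° − 11·4.633 = 28.0; c'Δl = 22.70; W sinα = 87.7
Σc'Δl = 76.8 kN/m; ΣN' = 552.5 kN/m; ΣW sinα = 249.4 kN/m
Resisting = 76.8 + 552.5·tan22.7° = 76.8 + 231.1 = 307.9 kN/m
FS = 307.9 / 249.4 = 1.234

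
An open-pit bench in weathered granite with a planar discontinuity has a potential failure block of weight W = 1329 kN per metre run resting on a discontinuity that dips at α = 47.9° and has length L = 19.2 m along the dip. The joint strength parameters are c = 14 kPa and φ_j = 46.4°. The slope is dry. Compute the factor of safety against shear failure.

FS = 1.22

Resolving the block weight along and normal to the plane and applying the Mohr–Coulomb strength on the joint:
N' = W cosα = 1329·cos47.9° = 891.0 kN/m
Driving force T = W sinα = 1329·sin47.9° = 986.1 kN/m
Resisting force R = c·L + N'·tanφ_j = 14·19.2 + 891.0·tan46.4° = 268.8 + 935.6 = 1204.4 kN/m
FS = R / T = 1204.4 / 986.1 = 1.221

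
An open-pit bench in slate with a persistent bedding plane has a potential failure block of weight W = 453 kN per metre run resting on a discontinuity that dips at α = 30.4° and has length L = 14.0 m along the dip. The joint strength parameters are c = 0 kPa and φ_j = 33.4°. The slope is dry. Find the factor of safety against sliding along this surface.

Resolving the block weight along and normal to the plane and applying the Mohr–Coulomb strength on the joint:
N' = W cosα = 453·cos30.4° = 390.7 kN/m
Driving force T = W sinα = 453·sin30.4° = 229.2 kN/m
Resisting force R = c·L + N'·tanφ_j = 0·14.0 + 390.7·tan33.4° = 0.0 + 257.6 = 257.6 kN/m
FS = R / T = 257.6 / 229.2 = 1.124

FS = 1.12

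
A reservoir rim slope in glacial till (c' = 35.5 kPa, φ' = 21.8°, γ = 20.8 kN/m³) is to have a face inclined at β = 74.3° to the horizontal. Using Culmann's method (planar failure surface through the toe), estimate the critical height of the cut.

H_c = 15.60 m

Culmann's analysis gives the critical failure plane at α_cr = (β + φ')/2 = (74.3 + 21.8)/2 = 48.0°, and the critical height
H_c = (4c'/γ) · sinβ cosφ' / [1 − cos(β − φ')]
    = (4·35.5/20.8) · sin74.3°·cos21.8° / [1 − cos(52.5°)]
    = 6.827 · 0.9627·0.9285 / [1 − 0.6088]
    = 6.827 · 0.8938 / 0.3912
    = 15.60 m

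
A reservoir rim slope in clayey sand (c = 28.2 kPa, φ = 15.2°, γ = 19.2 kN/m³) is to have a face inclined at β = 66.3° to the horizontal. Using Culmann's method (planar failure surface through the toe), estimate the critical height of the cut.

Culmann's analysis gives the critical failure plane at α_cr = (β + φ)/2 = (66.3 + 15.2)/2 = 40.8°, and the critical height
H_c = (4c/γ) · sinβ cosφ / [1 − cos(β − φ)]
    = (4·28.2/19.2) · sin66.3°·cos15.2° / [1 − cos(51.1°)]
    = 5.875 · 0.9157·0.9650 / [1 − 0.6280]
    = 5.875 · 0.8836 / 0.3720
    = 13.95 m

H_c = 13.95 m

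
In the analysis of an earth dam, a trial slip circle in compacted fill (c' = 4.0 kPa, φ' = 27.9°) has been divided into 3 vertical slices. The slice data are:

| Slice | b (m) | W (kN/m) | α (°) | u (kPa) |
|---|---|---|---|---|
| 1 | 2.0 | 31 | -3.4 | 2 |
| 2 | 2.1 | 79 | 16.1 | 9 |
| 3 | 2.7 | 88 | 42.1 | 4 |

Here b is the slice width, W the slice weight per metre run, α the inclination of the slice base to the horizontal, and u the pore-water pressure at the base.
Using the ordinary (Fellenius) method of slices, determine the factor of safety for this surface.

Ordinary method of slices: FS = Σ[c'·Δl_i + (W_i cosα_i − u_i·Δl_i)·tanφ'] / Σ W_i sinα_i, with Δl_i = b_i / cosα_i.
Slice 1: Δl = 2.0/cos(-3.4°) = 2.004 m; N'_1 = 31·cos(-3.4°) − 2·2.004 = 26.9; c'Δl = 8.01; W sinα = -1.8
Slice 2: Δl = 2.1/cos16.1° = 2.186 m; N'_2 = 79·cos16.1° − 9·2.186 = 56.2; c'Δl = 8.74; W sinα = 21.9
Slice 3: Δl = 2.7/cos42.1° = 3.639 m; N'_3 = 88·cos42.1° − 4·3.639 = 50.7; c'Δl = 14.56; W sinα = 59.0
Σc'Δl = 31.3 kN/m; ΣN' = 133.9 kN/m; ΣW sinα = 79.1 kN/m
Resisting = 31.3 + 133.9·tan27.9° = 31.3 + 70.9 = 102.2 kN/m
FS = 102.2 / 79.1 = 1.293

FS = 1.29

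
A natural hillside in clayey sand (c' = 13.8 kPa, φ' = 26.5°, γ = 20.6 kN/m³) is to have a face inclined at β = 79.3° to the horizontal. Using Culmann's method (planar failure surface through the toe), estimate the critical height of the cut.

H_c = 5.96 m

Culmann's analysis gives the critical failure plane at α_cr = (β + φ')/2 = (79.3 + 26.5)/2 = 52.9°, and the critical height
H_c = (4c'/γ) · sinβ cosφ' / [1 − cos(β − φ')]
    = (4·13.8/20.6) · sin79.3°·cos26.5° / [1 − cos(52.8°)]
    = 2.680 · 0.9826·0.8949 / [1 − 0.6046]
    = 2.680 · 0.8794 / 0.3954
    = 5.96 m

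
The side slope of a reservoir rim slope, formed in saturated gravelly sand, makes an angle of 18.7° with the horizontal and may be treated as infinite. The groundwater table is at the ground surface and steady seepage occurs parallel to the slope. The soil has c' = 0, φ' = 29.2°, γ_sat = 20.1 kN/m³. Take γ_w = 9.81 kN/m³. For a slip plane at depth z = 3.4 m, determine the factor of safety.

With seepage parallel to the slope and the water table at the surface, the effective normal stress on the slip plane uses the buoyant unit weight γ' = γ_sat − γ_w while the driving shear stress uses γ_sat:
FS = [c' + γ' z cos²β tanφ'] / [γ_sat z sinβ cosβ]
(For c' = 0 this reduces to FS = (γ'/γ_sat)·tanφ'/tanβ.)
γ' = 20.1 − 9.81 = 10.29 kN/m³
Numerator = 0.0 + 10.29·3.4·cos²18.7°·tan29.2° = 0.0 + 10.29·3.4·0.8972·0.5589 = 17.543 kPa
Denominator = 20.1·3.4·sin18.7°·cos18.7° = 20.1·3.4·0.3206·0.9472 = 20.754 kPa
FS = 17.543 / 20.754 = 0.845

FS = 0.85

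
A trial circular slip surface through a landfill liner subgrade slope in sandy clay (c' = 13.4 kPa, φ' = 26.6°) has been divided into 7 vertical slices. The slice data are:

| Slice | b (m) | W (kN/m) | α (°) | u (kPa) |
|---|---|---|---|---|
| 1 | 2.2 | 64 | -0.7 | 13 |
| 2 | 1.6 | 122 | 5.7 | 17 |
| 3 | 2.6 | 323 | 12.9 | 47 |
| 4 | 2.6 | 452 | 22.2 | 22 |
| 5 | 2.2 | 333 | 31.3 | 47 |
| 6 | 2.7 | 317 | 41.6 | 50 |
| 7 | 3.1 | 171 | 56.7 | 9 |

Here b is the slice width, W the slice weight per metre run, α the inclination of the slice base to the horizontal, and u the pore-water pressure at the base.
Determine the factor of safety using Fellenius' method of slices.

Ordinary method of slices: FS = Σ[c'·Δl_i + (W_i cosα_i − u_i·Δl_i)·tanφ'] / Σ W_i sinα_i, with Δl_i = b_i / cosα_i.
Slice 1: Δl = 2.2/cos(-0.7°) = 2.200 m; N'_1 = 64·cos(-0.7°) − 13·2.200 = 35.4; c'Δl = 29.48; W sinα = -0.8
Slice 2: Δl = 1.6/cos5.7° = 1.608 m; N'_2 = 122·cos5.7° − 17·1.608 = 94.1; c'Δl = 21.55; W sinα = 12.1
Slice 3: Δl = 2.6/cos12.9° = 2.667 m; N'_3 = 323·cos12.9° − 47·2.667 = 189.5; c'Δl = 35.74; W sinα = 72.1
Slice 4: Δl = 2.6/cos22.2° = 2.808 m; N'_4 = 452·cos22.2° − 22·2.808 = 356.7; c'Δl = 37.63; W sinα = 170.8
Slice 5: Δl = 2.2/cos31.3° = 2.575 m; N'_5 = 333·cos31.3° − 47·2.575 = 163.5; c'Δl = 34.50; W sinα = 173.0
Slice 6: Δl = 2.7/cos41.6° = 3.611 m; N'_6 = 317·cos41.6° − 50·3.611 = 56.5; c'Δl = 48.38; W sinα = 210.5
Slice 7: Δl = 3.1/cos56.7° = 5.646 m; N'_7 = 171·cos56.7° − 9·5.646 = 43.1; c'Δl = 75.66; W sinα = 142.9
Σc'Δl = 282.9 kN/m; ΣN' = 938.8 kN/m; ΣW sinα = 780.6 kN/m
Resisting = 282.9 + 938.8·tan26.6° = 282.9 + 470.1 = 753.0 kN/m
FS = 753.0 / 780.6 = 0.965

FS = 0.96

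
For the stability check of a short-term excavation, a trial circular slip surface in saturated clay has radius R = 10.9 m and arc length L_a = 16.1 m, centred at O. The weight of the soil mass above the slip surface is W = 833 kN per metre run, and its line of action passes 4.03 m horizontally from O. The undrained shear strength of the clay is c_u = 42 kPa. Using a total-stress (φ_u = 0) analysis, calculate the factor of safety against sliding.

FS = 2.20

Taking moments about the centre O, the resisting moment is provided by the undrained shear strength acting along the arc:
M_R = c_u·L_a·R = 42·16.10·10.9 = 7370.6 kN·m/m
M_D = W·d = 833·4.03 = 3357.0 kN·m/m
FS = M_R / M_D = 7370.6 / 3357.0 = 2.196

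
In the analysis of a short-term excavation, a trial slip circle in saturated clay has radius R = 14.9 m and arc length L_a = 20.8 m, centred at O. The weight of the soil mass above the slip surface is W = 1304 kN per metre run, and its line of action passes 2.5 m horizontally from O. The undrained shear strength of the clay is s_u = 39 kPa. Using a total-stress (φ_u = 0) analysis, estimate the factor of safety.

Taking moments about the centre O, the resisting moment is provided by the undrained shear strength acting along the arc:
M_R = s_u·L_a·R = 39·20.80·14.9 = 12086.9 kN·m/m
M_D = W·d = 1304·2.5 = 3260.0 kN·m/m
FS = M_R / M_D = 12086.9 / 3260.0 = 3.708

FS = 3.71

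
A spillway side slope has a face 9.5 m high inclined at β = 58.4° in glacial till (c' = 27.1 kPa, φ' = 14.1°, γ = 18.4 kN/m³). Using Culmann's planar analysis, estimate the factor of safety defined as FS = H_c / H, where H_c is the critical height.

H_c = (4c'/γ) · sinβ cosφ' / [1 − cos(β − φ')]
    = (4·27.1/18.4) · sin58.4°·cos14.1° / [1 − cos44.3°]
    = 5.891 · 0.8261 / 0.2843 = 17.12 m
FS = H_c / H = 17.12 / 9.5 = 1.802

FS = 1.80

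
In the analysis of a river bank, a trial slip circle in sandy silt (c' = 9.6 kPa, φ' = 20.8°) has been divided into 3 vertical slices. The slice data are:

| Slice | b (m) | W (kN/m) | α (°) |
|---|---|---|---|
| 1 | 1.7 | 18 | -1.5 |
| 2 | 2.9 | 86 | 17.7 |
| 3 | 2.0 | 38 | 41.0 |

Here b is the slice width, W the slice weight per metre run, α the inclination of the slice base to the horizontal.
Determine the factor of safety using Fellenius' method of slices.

FS = 2.37

Ordinary method of slices: FS = Σ[c'·Δl_i + (W_i cosα_i)·tanφ'] / Σ W_i sinα_i, with Δl_i = b_i / cosα_i.
Slice 1: Δl = 1.7/cos(-1.5°) = 1.701 m; N'_1 = 18·cos(-1.5°) = 18.0; c'Δl = 16.33; W sinα = -0.5
Slice 2: Δl = 2.9/cos17.7° = 3.044 m; N'_2 = 86·cos17.7° = 81.9; c'Δl = 29.22; W sinα = 26.1
Slice 3: Δl = 2.0/cos41.0° = 2.650 m; N'_3 = 38·cos41.0° = 28.7; c'Δl = 25.44; W sinα = 24.9
Σc'Δl = 71.0 kN/m; ΣN' = 128.6 kN/m; ΣW sinα = 50.6 kN/m
Resisting = 71.0 + 128.6·tan20.8° = 71.0 + 48.9 = 119.8 kN/m
FS = 119.8 / 50.6 = 2.368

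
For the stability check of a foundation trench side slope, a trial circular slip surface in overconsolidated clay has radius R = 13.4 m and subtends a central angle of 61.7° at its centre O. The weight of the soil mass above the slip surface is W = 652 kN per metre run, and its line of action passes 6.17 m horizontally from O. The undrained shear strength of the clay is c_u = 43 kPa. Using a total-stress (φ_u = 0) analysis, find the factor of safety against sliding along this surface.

Taking moments about the centre O, the resisting moment is provided by the undrained shear strength acting along the arc:
Arc length L_a = R·θ = 13.4·(61.7°·π/180) = 13.4·1.0769 = 14.43 m
M_R = c_u·L_a·R = 43·14.43·13.4 = 8314.6 kN·m/m
M_D = W·d = 652·6.17 = 4022.8 kN·m/m
FS = M_R / M_D = 8314.6 / 4022.8 = 2.067

FS = 2.07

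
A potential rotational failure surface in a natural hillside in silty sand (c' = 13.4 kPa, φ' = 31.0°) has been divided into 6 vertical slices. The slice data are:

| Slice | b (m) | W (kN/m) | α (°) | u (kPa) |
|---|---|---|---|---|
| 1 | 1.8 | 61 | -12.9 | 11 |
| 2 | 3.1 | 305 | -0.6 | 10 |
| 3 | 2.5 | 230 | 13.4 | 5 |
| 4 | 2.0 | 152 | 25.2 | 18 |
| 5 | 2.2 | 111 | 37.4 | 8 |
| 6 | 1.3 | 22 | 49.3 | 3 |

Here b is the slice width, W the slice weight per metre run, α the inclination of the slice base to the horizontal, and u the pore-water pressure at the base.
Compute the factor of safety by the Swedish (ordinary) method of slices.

FS = 3.31

Ordinary method of slices: FS = Σ[c'·Δl_i + (W_i cosα_i − u_i·Δl_i)·tanφ'] / Σ W_i sinα_i, with Δl_i = b_i / cosα_i.
Slice 1: Δl = 1.8/cos(-12.9°) = 1.847 m; N'_1 = 61·cos(-12.9°) − 11·1.847 = 39.1; c'Δl = 24.74; W sinα = -13.6
Slice 2: Δl = 3.1/cos(-0.6°) = 3.100 m; N'_2 = 305·cos(-0.6°) − 10·3.100 = 274.0; c'Δl = 41.54; W sinα = -3.2
Slice 3: Δl = 2.5/cos13.4° = 2.570 m; N'_3 = 230·cos13.4° − 5·2.570 = 210.9; c'Δl = 34.44; W sinα = 53.3
Slice 4: Δl = 2.0/cos25.2° = 2.210 m; N'_4 = 152·cos25.2° − 18·2.210 = 97.7; c'Δl = 29.62; W sinα = 64.7
Slice 5: Δl = 2.2/cos37.4° = 2.769 m; N'_5 = 111·cos37.4° − 8·2.769 = 66.0; c'Δl = 37.11; W sinα = 67.4
Slice 6: Δl = 1.3/cos49.3° = 1.994 m; N'_6 = 22·cos49.3° − 3·1.994 = 8.4; c'Δl = 26.71; W sinα = 16.7
Σc'Δl = 194.2 kN/m; ΣN' = 696.2 kN/m; ΣW sinα = 185.3 kN/m
Resisting = 194.2 + 696.2·tan31.0° = 194.2 + 418.3 = 612.5 kN/m
FS = 612.5 / 185.3 = 3.305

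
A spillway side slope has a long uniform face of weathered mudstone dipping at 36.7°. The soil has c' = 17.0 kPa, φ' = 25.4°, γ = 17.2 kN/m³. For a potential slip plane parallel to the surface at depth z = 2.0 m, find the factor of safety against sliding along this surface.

FS = 1.67

For an infinite slope with a slip plane parallel to the surface (no pore pressure): FS = [c' + γz cos²β tanφ'] / [γz sinβ cosβ].
γz = 17.2·2.0 = 34.40 kN/m²
Numerator = 17.0 + 34.40·cos²36.7°·tan25.4° = 17.0 + 34.40·0.6428·0.4748 = 27.500 kPa
Denominator = 34.40·sin36.7°·cos36.7° = 34.40·0.5976·0.8018 = 16.483 kPa
FS = 27.500 / 16.483 = 1.668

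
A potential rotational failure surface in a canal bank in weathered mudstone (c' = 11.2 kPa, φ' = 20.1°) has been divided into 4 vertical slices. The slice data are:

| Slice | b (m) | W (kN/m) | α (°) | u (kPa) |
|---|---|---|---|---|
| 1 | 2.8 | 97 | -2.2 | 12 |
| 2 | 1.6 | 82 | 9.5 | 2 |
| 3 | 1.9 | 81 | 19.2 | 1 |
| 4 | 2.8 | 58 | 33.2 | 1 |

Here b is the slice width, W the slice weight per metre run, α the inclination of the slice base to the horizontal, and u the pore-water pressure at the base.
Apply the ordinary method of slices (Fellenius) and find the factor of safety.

Ordinary method of slices: FS = Σ[c'·Δl_i + (W_i cosα_i − u_i·Δl_i)·tanφ'] / Σ W_i sinα_i, with Δl_i = b_i / cosα_i.
Slice 1: Δl = 2.8/cos(-2.2°) = 2.802 m; N'_1 = 97·cos(-2.2°) − 12·2.802 = 63.3; c'Δl = 31.38; W sinα = -3.7
Slice 2: Δl = 1.6/cos9.5° = 1.622 m; N'_2 = 82·cos9.5° − 2·1.622 = 77.6; c'Δl = 18.17; W sinα = 13.5
Slice 3: Δl = 1.9/cos19.2° = 2.012 m; N'_3 = 81·cos19.2° − 1·2.012 = 74.5; c'Δl = 22.53; W sinα = 26.6
Slice 4: Δl = 2.8/cos33.2° = 3.346 m; N'_4 = 58·cos33.2° − 1·3.346 = 45.2; c'Δl = 37.48; W sinα = 31.8
Σc'Δl = 109.6 kN/m; ΣN' = 260.6 kN/m; ΣW sinα = 68.2 kN/m
Resisting = 109.6 + 260.6·tan20.1° = 109.6 + 95.4 = 204.9 kN/m
FS = 204.9 / 68.2 = 3.005

FS = 3.00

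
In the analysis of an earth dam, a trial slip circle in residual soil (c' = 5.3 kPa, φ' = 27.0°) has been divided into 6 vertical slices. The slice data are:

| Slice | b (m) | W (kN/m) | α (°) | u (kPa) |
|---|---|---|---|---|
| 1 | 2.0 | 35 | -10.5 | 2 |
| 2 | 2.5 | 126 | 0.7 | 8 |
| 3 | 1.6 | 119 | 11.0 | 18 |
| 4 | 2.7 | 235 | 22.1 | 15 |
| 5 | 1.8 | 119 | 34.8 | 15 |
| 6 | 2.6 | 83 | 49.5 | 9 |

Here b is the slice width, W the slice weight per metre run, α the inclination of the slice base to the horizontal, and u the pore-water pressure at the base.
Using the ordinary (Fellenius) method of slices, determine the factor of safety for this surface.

FS = 1.37

Ordinary method of slices: FS = Σ[c'·Δl_i + (W_i cosα_i − u_i·Δl_i)·tanφ'] / Σ W_i sinα_i, with Δl_i = b_i / cosα_i.
Slice 1: Δl = 2.0/cos(-10.5°) = 2.034 m; N'_1 = 35·cos(-10.5°) − 2·2.034 = 30.3; c'Δl = 10.78; W sinα = -6.4
Slice 2: Δl = 2.5/cos0.7° = 2.500 m; N'_2 = 126·cos0.7° − 8·2.500 = 106.0; c'Δl = 13.25; W sinα = 1.5
Slice 3: Δl = 1.6/cos11.0° = 1.630 m; N'_3 = 119·cos11.0° − 18·1.630 = 87.5; c'Δl = 8.64; W sinα = 22.7
Slice 4: Δl = 2.7/cos22.1° = 2.914 m; N'_4 = 235·cos22.1° − 15·2.914 = 174.0; c'Δl = 15.44; W sinα = 88.4
Slice 5: Δl = 1.8/cos34.8° = 2.192 m; N'_5 = 119·cos34.8° − 15·2.192 = 64.8; c'Δl = 11.62; W sinα = 67.9
Slice 6: Δl = 2.6/cos49.5° = 4.003 m; N'_6 = 83·cos49.5° − 9·4.003 = 17.9; c'Δl = 21.22; W sinα = 63.1
Σc'Δl = 81.0 kN/m; ΣN' = 480.5 kN/m; ΣW sinα = 237.3 kN/m
Resisting = 81.0 + 480.5·tan27.0° = 81.0 + 244.8 = 325.8 kN/m
FS = 325.8 / 237.3 = 1.373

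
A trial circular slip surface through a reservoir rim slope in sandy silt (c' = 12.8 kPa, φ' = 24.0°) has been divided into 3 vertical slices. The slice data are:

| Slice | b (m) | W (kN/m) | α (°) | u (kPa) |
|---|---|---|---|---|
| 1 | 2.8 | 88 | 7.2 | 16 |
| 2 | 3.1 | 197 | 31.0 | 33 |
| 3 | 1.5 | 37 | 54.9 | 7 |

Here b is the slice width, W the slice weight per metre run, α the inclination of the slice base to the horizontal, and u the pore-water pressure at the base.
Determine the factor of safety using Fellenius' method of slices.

FS = 1.11

Ordinary method of slices: FS = Σ[c'·Δl_i + (W_i cosα_i − u_i·Δl_i)·tanφ'] / Σ W_i sinα_i, with Δl_i = b_i / cosα_i.
Slice 1: Δl = 2.8/cos7.2° = 2.822 m; N'_1 = 88·cos7.2° − 16·2.822 = 42.2; c'Δl = 36.12; W sinα = 11.0
Slice 2: Δl = 3.1/cos31.0° = 3.617 m; N'_2 = 197·cos31.0° − 33·3.617 = 49.5; c'Δl = 46.29; W sinα = 101.5
Slice 3: Δl = 1.5/cos54.9° = 2.609 m; N'_3 = 37·cos54.9° − 7·2.609 = 3.0; c'Δl = 33.39; W sinα = 30.3
Σc'Δl = 115.8 kN/m; ΣN' = 94.7 kN/m; ΣW sinα = 142.8 kN/m
Resisting = 115.8 + 94.7·tan24.0° = 115.8 + 42.2 = 158.0 kN/m
FS = 158.0 / 142.8 = 1.106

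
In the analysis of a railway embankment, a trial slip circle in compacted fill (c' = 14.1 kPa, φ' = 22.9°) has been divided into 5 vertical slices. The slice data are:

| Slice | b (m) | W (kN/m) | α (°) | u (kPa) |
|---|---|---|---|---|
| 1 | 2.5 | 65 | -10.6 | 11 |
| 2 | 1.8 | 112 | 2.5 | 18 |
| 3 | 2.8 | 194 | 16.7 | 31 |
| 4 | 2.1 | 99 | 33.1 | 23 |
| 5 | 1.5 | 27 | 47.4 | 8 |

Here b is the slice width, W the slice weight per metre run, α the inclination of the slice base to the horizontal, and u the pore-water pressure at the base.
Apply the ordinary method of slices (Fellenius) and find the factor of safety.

FS = 2.19

Ordinary method of slices: FS = Σ[c'·Δl_i + (W_i cosα_i − u_i·Δl_i)·tanφ'] / Σ W_i sinα_i, with Δl_i = b_i / cosα_i.
Slice 1: Δl = 2.5/cos(-10.6°) = 2.543 m; N'_1 = 65·cos(-10.6°) − 11·2.543 = 35.9; c'Δl = 35.86; W sinα = -12.0
Slice 2: Δl = 1.8/cos2.5° = 1.802 m; N'_2 = 112·cos2.5° − 18·1.802 = 79.5; c'Δl = 25.40; W sinα = 4.9
Slice 3: Δl = 2.8/cos16.7° = 2.923 m; N'_3 = 194·cos16.7° − 31·2.923 = 95.2; c'Δl = 41.22; W sinα = 55.7
Slice 4: Δl = 2.1/cos33.1° = 2.507 m; N'_4 = 99·cos33.1° − 23·2.507 = 25.3; c'Δl = 35.35; W sinα = 54.1
Slice 5: Δl = 1.5/cos47.4° = 2.216 m; N'_5 = 27·cos47.4° − 8·2.216 = 0.5; c'Δl = 31.25; W sinα = 19.9
Σc'Δl = 169.1 kN/m; ΣN' = 236.4 kN/m; ΣW sinα = 122.6 kN/m
Resisting = 169.1 + 236.4·tan22.9° = 169.1 + 99.9 = 268.9 kN/m
FS = 268.9 / 122.6 = 2.193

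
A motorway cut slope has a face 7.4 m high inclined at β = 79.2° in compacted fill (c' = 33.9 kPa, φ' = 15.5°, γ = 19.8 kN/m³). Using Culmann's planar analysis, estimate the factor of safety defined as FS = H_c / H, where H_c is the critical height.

FS = 1.57

H_c = (4c'/γ) · sinβ cosφ' / [1 − cos(β − φ')]
    = (4·33.9/19.8) · sin79.2°·cos15.5° / [1 − cos63.7°]
    = 6.848 · 0.9466 / 0.5569 = 11.64 m
FS = H_c / H = 11.64 / 7.4 = 1.573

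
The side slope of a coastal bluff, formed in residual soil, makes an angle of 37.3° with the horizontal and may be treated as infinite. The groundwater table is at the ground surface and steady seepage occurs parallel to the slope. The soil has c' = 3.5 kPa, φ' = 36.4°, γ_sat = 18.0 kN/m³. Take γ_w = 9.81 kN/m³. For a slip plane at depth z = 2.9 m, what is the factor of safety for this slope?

FS = 0.58

With seepage parallel to the slope and the water table at the surface, the effective normal stress on the slip plane uses the buoyant unit weight γ' = γ_sat − γ_w while the driving shear stress uses γ_sat:
FS = [c' + γ' z cos²β tanφ'] / [γ_sat z sinβ cosβ]
γ' = 18.0 − 9.81 = 8.19 kN/m³
Numerator = 3.5 + 8.19·2.9·cos²37.3°·tan36.4° = 3.5 + 8.19·2.9·0.6328·0.7373 = 14.580 kPa
Denominator = 18.0·2.9·sin37.3°·cos37.3° = 18.0·2.9·0.6060·0.7955 = 25.163 kPa
FS = 14.580 / 25.163 = 0.579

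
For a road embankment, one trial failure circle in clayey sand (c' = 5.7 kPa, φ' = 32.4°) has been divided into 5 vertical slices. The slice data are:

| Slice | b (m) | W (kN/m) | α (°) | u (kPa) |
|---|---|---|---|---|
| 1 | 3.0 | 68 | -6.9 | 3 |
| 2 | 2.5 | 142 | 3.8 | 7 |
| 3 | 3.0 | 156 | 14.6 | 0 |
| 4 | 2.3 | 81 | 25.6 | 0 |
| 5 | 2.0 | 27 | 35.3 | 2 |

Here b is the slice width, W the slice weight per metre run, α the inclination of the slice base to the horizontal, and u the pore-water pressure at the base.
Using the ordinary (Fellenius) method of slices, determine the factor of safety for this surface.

Ordinary method of slices: FS = Σ[c'·Δl_i + (W_i cosα_i − u_i·Δl_i)·tanφ'] / Σ W_i sinα_i, with Δl_i = b_i / cosα_i.
Slice 1: Δl = 3.0/cos(-6.9°) = 3.022 m; N'_1 = 68·cos(-6.9°) − 3·3.022 = 58.4; c'Δl = 17.22; W sinα = -8.2
Slice 2: Δl = 2.5/cos3.8° = 2.506 m; N'_2 = 142·cos3.8° − 7·2.506 = 124.1; c'Δl = 14.28; W sinα = 9.4
Slice 3: Δl = 3.0/cos14.6° = 3.100 m; N'_3 = 156·cos14.6° − 0·3.100 = 151.0; c'Δl = 17.67; W sinα = 39.3
Slice 4: Δl = 2.3/cos25.6° = 2.550 m; N'_4 = 81·cos25.6° − 0·2.550 = 73.0; c'Δl = 14.54; W sinα = 35.0
Slice 5: Δl = 2.0/cos35.3° = 2.451 m; N'_5 = 27·cos35.3° − 2·2.451 = 17.1; c'Δl = 13.97; W sinα = 15.6
Σc'Δl = 77.7 kN/m; ΣN' = 423.7 kN/m; ΣW sinα = 91.2 kN/m
Resisting = 77.7 + 423.7·tan32.4° = 77.7 + 268.9 = 346.6 kN/m
FS = 346.6 / 91.2 = 3.802

FS = 3.80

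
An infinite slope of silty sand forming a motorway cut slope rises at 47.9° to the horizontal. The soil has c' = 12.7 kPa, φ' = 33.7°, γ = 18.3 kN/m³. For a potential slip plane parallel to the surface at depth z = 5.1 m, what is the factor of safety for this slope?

FS = 0.88

For an infinite slope with a slip plane parallel to the surface (no pore pressure): FS = [c' + γz cos²β tanφ'] / [γz sinβ cosβ].
γz = 18.3·5.1 = 93.33 kN/m²
Numerator = 12.7 + 93.33·cos²47.9°·tan33.7° = 12.7 + 93.33·0.4495·0.6669 = 40.677 kPa
Denominator = 93.33·sin47.9°·cos47.9° = 93.33·0.7420·0.6704 = 46.426 kPa
FS = 40.677 / 46.426 = 0.876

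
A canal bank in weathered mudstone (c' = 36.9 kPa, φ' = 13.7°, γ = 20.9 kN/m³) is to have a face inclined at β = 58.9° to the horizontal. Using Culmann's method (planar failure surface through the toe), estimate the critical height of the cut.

Culmann's analysis gives the critical failure plane at α_cr = (β + φ')/2 = (58.9 + 13.7)/2 = 36.3°, and the critical height
H_c = (4c'/γ) · sinβ cosφ' / [1 − cos(β − φ')]
    = (4·36.9/20.9) · sin58.9°·cos13.7° / [1 − cos(45.2°)]
    = 7.062 · 0.8563·0.9715 / [1 − 0.7046]
    = 7.062 · 0.8319 / 0.2954
    = 19.89 m

H_c = 19.89 m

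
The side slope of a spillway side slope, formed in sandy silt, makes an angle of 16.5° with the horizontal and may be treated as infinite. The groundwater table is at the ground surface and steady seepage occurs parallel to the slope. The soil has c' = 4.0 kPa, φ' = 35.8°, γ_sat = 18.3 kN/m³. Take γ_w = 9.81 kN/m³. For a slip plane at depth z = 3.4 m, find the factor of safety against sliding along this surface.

FS = 1.37

With seepage parallel to the slope and the water table at the surface, the effective normal stress on the slip plane uses the buoyant unit weight γ' = γ_sat − γ_w while the driving shear stress uses γ_sat:
FS = [c' + γ' z cos²β tanφ'] / [γ_sat z sinβ cosβ]
γ' = 18.3 − 9.81 = 8.49 kN/m³
Numerator = 4.0 + 8.49·3.4·cos²16.5°·tan35.8° = 4.0 + 8.49·3.4·0.9193·0.7212 = 23.139 kPa
Denominator = 18.3·3.4·sin16.5°·cos16.5° = 18.3·3.4·0.2840·0.9588 = 16.944 kPa
FS = 23.139 / 16.944 = 1.366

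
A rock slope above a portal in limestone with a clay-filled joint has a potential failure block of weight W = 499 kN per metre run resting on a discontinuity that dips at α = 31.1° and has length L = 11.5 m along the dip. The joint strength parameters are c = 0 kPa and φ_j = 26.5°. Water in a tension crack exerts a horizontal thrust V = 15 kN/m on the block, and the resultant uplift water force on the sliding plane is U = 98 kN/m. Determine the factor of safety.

FS = 0.59

Resolving the block weight along and normal to the plane and applying the Mohr–Coulomb strength on the joint:
N' = W cosα − U − V sinα = 499·cos31.1° − 98 − 15·sin31.1° = 321.5 kN/m
Driving force T = W sinα + V cosα = 499·sin31.1° + 15·cos31.1° = 270.6 kN/m
Resisting force R = c·L + N'·tanφ_j = 0·11.5 + 321.5·tan26.5° = 0.0 + 160.3 = 160.3 kN/m
FS = R / T = 160.3 / 270.6 = 0.592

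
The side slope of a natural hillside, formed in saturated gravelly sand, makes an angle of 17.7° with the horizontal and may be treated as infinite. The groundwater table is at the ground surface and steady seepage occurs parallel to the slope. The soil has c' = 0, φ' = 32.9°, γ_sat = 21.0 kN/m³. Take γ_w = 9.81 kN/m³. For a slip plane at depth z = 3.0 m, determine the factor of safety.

FS = 1.08

With seepage parallel to the slope and the water table at the surface, the effective normal stress on the slip plane uses the buoyant unit weight γ' = γ_sat − γ_w while the driving shear stress uses γ_sat:
FS = [c' + γ' z cos²β tanφ'] / [γ_sat z sinβ cosβ]
(For c' = 0 this reduces to FS = (γ'/γ_sat)·tanφ'/tanβ.)
γ' = 21.0 − 9.81 = 11.19 kN/m³
Numerator = 0.0 + 11.19·3.0·cos²17.7°·tan32.9° = 0.0 + 11.19·3.0·0.9076·0.6469 = 19.710 kPa
Denominator = 21.0·3.0·sin17.7°·cos17.7° = 21.0·3.0·0.3040·0.9527 = 18.247 kPa
FS = 19.710 / 18.247 = 1.080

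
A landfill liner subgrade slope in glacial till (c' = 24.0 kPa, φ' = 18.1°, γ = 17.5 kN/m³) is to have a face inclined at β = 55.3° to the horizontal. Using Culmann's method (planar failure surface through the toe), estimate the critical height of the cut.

H_c = 21.07 m

Culmann's analysis gives the critical failure plane at α_cr = (β + φ')/2 = (55.3 + 18.1)/2 = 36.7°, and the critical height
H_c = (4c'/γ) · sinβ cosφ' / [1 − cos(β − φ')]
    = (4·24.0/17.5) · sin55.3°·cos18.1° / [1 − cos(37.2°)]
    = 5.486 · 0.8221·0.9505 / [1 − 0.7965]
    = 5.486 · 0.7815 / 0.2035
    = 21.07 m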